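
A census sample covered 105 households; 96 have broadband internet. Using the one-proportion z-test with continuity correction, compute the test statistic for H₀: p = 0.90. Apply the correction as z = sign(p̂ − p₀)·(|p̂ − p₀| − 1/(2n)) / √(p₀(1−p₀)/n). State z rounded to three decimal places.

The sample proportion is 96/105 = 0.91429. p̂ − p₀ = 0.014286.
1/(2n) = 0.004762.
Corrected numerator: |0.014286| − 0.004762 = 0.009524.
Null standard error: √(0.90·0.10/105) = √0.000857143 = 0.029277.
z = +0.009524/0.029277 = 0.325.

z = 0.325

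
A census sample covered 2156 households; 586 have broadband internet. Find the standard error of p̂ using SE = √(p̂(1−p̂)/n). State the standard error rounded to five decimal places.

The sample proportion is 586/2156 = 0.27180.
p̂(1−p̂) = 0.197925.
Dividing by n and taking the root: √0.000091802 = 0.00958.

SE = 0.00958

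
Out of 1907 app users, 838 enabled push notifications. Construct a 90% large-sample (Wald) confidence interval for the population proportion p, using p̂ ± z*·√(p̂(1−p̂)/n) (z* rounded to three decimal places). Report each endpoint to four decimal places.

(0.4207, 0.4581)

p̂ = 838/1907 = 0.43943.
SE(p̂) = √(0.43943·0.56057/1907) = 0.011365.
The 90% critical value is z* = 1.645.
Margin of error: 1.645 × 0.011365 = 0.01870.
So the interval runs from 0.4207 to 0.4581.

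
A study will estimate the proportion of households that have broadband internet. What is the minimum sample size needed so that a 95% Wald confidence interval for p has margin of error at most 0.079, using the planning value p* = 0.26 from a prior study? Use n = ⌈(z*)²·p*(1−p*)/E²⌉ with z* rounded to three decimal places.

n = 119

For 95% confidence, z* = 1.960.
p*(1−p*) = 0.26·0.74 = 0.1924.
(z*)²·p*(1−p*)/E² = 3.841600·0.1924/0.006241 = 118.430.
Rounding up, n = 119.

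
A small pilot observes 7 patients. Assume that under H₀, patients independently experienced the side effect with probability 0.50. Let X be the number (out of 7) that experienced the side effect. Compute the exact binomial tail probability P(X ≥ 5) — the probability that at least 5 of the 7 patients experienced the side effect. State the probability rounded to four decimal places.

X is binomial with n = 7 and p = 0.50.
P(X ≥ 5) = C(7,5)·0.50^5·0.50^2 + C(7,6)·0.50^6·0.50^1 + C(7,7)·0.50^7·0.50^0.
= 0.164062 + 0.054688 + 0.007812 = 0.2266.

P = 0.2266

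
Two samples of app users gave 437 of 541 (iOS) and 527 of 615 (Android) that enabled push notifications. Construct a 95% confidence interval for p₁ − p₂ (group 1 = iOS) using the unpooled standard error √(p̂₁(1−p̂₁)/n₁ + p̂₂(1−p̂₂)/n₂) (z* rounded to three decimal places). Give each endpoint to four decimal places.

p̂₁ = 437/541 = 0.80776, p̂₂ = 527/615 = 0.85691; p̂₁ − p̂₂ = -0.04915.
SE = √(0.000287027 + 0.000199374) = √0.000486401 = 0.022054.
z* = 1.960 at the 95% level. Margin = 1.960·0.022054 = 0.04323.
So the interval runs from -0.0924 to -0.0059.

(-0.0924, -0.0059)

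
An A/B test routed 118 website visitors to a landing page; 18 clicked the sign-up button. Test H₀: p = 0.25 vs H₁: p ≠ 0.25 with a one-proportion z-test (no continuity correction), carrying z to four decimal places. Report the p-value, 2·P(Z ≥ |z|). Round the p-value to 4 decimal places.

With x = 18 successes in n = 118, p̂ = 0.15254.
Null standard error: √(0.25·0.75/118) = √0.001588983 = 0.039862.
z = (p̂ − p₀)/SE = (18/118 − 0.25)/0.039862 ≈ -2.4449.
p-value = 2·P(Z ≥ |z|) with z = -2.4449 → 0.0145.

p-value = 0.0145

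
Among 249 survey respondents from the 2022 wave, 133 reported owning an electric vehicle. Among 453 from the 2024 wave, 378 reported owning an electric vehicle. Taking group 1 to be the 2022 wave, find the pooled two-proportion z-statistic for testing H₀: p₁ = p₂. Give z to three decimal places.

z = -8.554

p̂₁ = 133/249 = 0.53414, p̂₂ = 378/453 = 0.83444.
Pooling: p̂ = 511/702 = 0.72792.
Pooled SE = √[0.1980524·0.00622357] ≈ 0.035108.
z = -0.30030/0.035108 = -8.554.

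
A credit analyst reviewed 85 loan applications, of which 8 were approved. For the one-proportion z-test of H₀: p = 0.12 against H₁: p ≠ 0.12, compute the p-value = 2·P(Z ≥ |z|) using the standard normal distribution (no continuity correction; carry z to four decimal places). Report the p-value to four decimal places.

Sample proportion p̂ = 8/85 = 0.09412.
Null standard error: √(0.12·0.88/85) = √0.001242353 = 0.035247.
z = (p̂ − p₀)/SE = (8/85 − 0.12)/0.035247 ≈ -0.7343.
From the standard normal, 2·P(Z ≥ |z|) = 0.4628.

p-value = 0.4628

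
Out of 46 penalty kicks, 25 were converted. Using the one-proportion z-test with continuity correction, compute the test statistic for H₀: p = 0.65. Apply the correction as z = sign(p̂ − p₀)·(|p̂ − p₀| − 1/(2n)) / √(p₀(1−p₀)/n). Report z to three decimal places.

z = -1.360

With x = 25 successes in n = 46, p̂ = 0.54348. p̂ − p₀ = -0.106522.
1/(2n) = 0.010870.
Corrected numerator: |-0.106522| − 0.010870 = 0.095652.
SE₀ = √(0.65·0.35/46) = 0.070325.
z = (−)0.095652/0.070325 = -1.360.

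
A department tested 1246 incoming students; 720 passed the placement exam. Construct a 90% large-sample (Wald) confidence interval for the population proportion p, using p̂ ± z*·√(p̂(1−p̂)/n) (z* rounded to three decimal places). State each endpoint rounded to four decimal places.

Sample proportion p̂ = 720/1246 = 0.57785.
Standard error of p̂: √(0.243940/1246) = √0.000195778 = 0.013992.
z* = 1.645 at the 90% level.
Margin = 1.645·0.013992 = 0.02302.
So the interval runs from 0.5548 to 0.6009.

(0.5548, 0.6009)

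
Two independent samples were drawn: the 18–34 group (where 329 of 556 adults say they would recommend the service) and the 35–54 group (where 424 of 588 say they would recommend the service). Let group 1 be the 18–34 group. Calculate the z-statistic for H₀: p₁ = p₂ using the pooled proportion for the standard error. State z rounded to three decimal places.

Sample proportions: p̂₁ = 329/556 = 0.59173 and p̂₂ = 424/588 = 0.72109.
Pooled p̂ = (329+424)/(556+588) = 753/1144 = 0.65822.
Pooled SE = √[0.2249674·0.00349924] ≈ 0.028057.
z = (p̂₁ − p̂₂)/SE = (0.59173 − 0.72109)/0.028057 = -0.12936/0.028057 = -4.611.

z = -4.611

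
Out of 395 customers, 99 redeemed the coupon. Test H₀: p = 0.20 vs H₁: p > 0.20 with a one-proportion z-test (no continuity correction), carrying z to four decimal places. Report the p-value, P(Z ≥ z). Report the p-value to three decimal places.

The sample proportion is 99/395 = 0.25063.
Under H₀, SE = √(p₀(1−p₀)/n) = √(0.20·0.80/395) = √0.000405063 = 0.020126.
z = (p̂ − p₀)/SE = (99/395 − 0.20)/0.020126 ≈ 2.5158.
p-value = P(Z ≥ z) with z = 2.5158 → 0.006.

p-value = 0.006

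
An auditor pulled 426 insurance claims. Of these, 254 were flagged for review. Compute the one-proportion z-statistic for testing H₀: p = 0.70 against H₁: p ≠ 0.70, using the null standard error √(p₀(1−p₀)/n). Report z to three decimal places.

z = -4.673

p̂ = 254/426 = 0.59624.
SE₀ = √(0.70·0.30/426) = 0.022203.
z = (0.59624 − 0.70)/0.022203 = -0.10376/0.022203 = -4.673.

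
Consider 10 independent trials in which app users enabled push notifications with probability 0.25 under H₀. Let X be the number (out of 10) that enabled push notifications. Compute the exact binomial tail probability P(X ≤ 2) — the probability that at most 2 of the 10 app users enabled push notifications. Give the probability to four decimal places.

X is binomial with n = 10 and p = 0.25.
P(X ≤ 2) = C(10,0)·0.25^0·0.75^10 + C(10,1)·0.25^1·0.75^9 + C(10,2)·0.25^2·0.75^8.
= 0.056314 + 0.187712 + 0.281568 = 0.5256.

P = 0.5256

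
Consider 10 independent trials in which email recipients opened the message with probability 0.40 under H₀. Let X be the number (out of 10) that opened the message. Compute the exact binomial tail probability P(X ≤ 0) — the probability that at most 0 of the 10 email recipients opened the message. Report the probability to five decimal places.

P = 0.00605

X is binomial with n = 10 and p = 0.40.
P(X ≤ 0) = C(10,0)·0.40^0·0.60^10.
= 0.006047 = 0.00605.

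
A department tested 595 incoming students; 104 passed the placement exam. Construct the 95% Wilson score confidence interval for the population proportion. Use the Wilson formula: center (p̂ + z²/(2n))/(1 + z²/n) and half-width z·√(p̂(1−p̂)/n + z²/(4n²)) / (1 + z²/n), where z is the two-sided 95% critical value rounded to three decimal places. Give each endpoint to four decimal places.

(0.1464, 0.2074)

p̂ = 104/595 = 0.17479; z = 1.960, so z² = 3.841600.
Denominator 1 + z²/n = 1 + 3.841600/595 = 1.006456.
Center = (0.17479 + 0.003228)/1.006456 = 0.17688.
Radicand: p̂(1−p̂)/n + z²/(4n²) = 0.000242417 + 0.000002713 = 0.000245130.
Half-width = 1.960·√0.000245130/1.006456 = 0.03049.
So the interval runs from 0.1464 to 0.2074.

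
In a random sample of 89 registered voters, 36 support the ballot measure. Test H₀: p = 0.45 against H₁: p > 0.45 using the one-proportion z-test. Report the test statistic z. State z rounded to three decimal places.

With x = 36 successes in n = 89, p̂ = 0.40449.
SE₀ = √(0.45·0.55/89) = 0.052734.
z = (0.40449 − 0.45)/0.052734 = -0.04551/0.052734 = -0.863.

z = -0.863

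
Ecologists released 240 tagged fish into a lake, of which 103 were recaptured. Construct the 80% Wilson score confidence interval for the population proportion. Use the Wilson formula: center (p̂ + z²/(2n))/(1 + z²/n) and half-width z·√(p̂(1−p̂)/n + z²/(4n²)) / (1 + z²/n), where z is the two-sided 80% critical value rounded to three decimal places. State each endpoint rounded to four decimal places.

(0.3888, 0.4705)

p̂ = 103/240 = 0.42917; z = 1.282, so z² = 1.643524.
1 + z²/n = 1.006848.
Adjusted center: (0.42917 + z²/(2n))/1.006848 = 0.42965.
Radicand: p̂(1−p̂)/n + z²/(4n²) = 0.001020761 + 0.000007133 = 0.001027894.
Half-width = 1.282·√0.001027894/1.006848 = 0.04082.
Interval: 0.42965 ± 0.04082 → (0.3888, 0.4705).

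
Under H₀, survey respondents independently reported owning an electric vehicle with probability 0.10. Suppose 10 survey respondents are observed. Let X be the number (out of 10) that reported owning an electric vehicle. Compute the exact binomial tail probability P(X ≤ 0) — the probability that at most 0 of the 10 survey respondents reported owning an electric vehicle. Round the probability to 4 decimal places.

P = 0.3487

X is binomial with n = 10 and p = 0.10.
P(X ≤ 0) = C(10,0)·0.10^0·0.90^10.
= 0.348678 = 0.3487.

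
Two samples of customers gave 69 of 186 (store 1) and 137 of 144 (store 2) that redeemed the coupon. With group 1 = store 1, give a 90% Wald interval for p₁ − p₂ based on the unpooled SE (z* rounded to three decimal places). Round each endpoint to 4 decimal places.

p̂₁ = 69/186 = 0.37097, p̂₂ = 137/144 = 0.95139; p̂₁ − p̂₂ = -0.58042.
Unpooled SE = √(p̂₁(1−p̂₁)/n₁ + p̂₂(1−p̂₂)/n₂) = √(0.001254574 + 0.000321167) = 0.039696.
The 90% critical value is z* = 1.645. Margin of error = 0.06530.
CI: -0.58042 ± 0.06530 = (-0.6457, -0.5151).

(-0.6457, -0.5151)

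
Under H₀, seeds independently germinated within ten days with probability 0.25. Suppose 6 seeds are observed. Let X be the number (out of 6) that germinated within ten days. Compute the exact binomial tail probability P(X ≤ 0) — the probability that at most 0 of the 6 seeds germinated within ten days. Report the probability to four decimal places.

X is binomial with n = 6 and p = 0.25.
P(X ≤ 0) = C(6,0)·0.25^0·0.75^6.
= 0.177979 = 0.1780.

P = 0.1780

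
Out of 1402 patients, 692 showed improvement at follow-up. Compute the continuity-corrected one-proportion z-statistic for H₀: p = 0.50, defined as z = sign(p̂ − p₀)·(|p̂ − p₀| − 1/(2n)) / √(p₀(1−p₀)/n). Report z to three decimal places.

With x = 692 successes in n = 1402, p̂ = 0.49358. p̂ − p₀ = -0.006419.
1/(2n) = 0.000357.
Corrected numerator: |-0.006419| − 0.000357 = 0.006062.
SE₀ = √(0.50·0.50/1402) = 0.013354.
z = −0.006062/0.013354 = -0.454.

z = -0.454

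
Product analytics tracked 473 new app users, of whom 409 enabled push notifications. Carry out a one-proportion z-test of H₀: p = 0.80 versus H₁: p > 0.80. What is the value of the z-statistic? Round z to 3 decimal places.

z = 3.517

p̂ = 409/473 = 0.86469.
Under H₀, SE = √(p₀(1−p₀)/n) = √(0.80·0.20/473) = √0.000338266 = 0.018392.
z = (0.86469 − 0.80)/0.018392 = 0.06469/0.018392 = 3.517.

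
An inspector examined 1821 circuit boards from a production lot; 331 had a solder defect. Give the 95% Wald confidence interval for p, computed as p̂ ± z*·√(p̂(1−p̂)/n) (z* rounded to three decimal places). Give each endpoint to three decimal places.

(0.164, 0.199)

p̂ = 331/1821 = 0.18177.
SE(p̂) = √(0.18177·0.81823/1821) = 0.009037.
z* = 1.960 at the 95% level.
Margin = 1.960·0.009037 = 0.01771.
Interval: 0.18177 ± 0.01771 → (0.164, 0.199).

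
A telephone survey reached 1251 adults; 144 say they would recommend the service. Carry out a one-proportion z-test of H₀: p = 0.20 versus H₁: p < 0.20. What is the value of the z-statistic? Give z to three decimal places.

z = -7.506

p̂ = 144/1251 = 0.11511.
Null standard error: √(0.20·0.80/1251) = √0.000127898 = 0.011309.
z = (p̂ − p₀)/SE = (0.11511 − 0.20)/0.011309 = -7.506.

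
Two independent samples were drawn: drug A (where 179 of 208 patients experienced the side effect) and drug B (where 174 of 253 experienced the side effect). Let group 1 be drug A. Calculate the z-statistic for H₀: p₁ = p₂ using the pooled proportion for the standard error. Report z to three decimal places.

Sample proportions: p̂₁ = 179/208 = 0.86058 and p̂₂ = 174/253 = 0.68775.
Pooling: p̂ = 353/461 = 0.76573.
Pooled SE = √[0.1793893·0.00876026] ≈ 0.039642.
z = (p̂₁ − p̂₂)/SE = (0.86058 − 0.68775)/0.039642 = 0.17283/0.039642 = 4.360.

z = 4.360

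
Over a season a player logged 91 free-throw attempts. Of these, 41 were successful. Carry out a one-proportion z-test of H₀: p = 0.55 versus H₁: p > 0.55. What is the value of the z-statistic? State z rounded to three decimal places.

With x = 41 successes in n = 91, p̂ = 0.45055.
Under H₀, SE = √(p₀(1−p₀)/n) = √(0.55·0.45/91) = √0.002719780 = 0.052152.
z = (p̂ − p₀)/SE = (0.45055 − 0.55)/0.052152 = -1.907.

z = -1.907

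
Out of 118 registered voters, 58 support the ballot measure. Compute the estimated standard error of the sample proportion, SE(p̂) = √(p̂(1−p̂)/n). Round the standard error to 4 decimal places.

The sample proportion is 58/118 = 0.49153.
p̂(1−p̂) = 0.49153·0.50847 = 0.249928.
SE = √(0.249928/118) = √0.002118034 = 0.0460.

SE = 0.0460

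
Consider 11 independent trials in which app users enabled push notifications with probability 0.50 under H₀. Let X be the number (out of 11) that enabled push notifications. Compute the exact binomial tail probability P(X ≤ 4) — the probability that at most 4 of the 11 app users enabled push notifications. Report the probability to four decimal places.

P = 0.2744

X is binomial with n = 11 and p = 0.50.
P(X ≤ 4) = Σ_{j=0}^{4} C(11,j)·0.50^j·0.50^{11−j}.
= 0.000488 + 0.005371 + 0.026855 + 0.080566 + 0.161133 = 0.2744.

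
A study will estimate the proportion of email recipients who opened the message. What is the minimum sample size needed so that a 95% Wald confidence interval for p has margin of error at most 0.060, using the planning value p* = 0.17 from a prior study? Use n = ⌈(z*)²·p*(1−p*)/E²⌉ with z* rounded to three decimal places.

n = 151

The 95% critical value is z* = 1.960.
p*(1−p*) = 0.17·0.83 = 0.1411.
Required n before rounding: 3.841600 × 0.1411 / 0.060² = 150.569.
Rounding up, n = 151.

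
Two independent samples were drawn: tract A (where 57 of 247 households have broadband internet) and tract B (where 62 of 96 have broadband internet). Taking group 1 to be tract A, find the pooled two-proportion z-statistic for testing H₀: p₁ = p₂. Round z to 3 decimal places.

p̂₁ = 57/247 = 0.23077, p̂₂ = 62/96 = 0.64583.
Pooled p̂ = (57+62)/(247+96) = 119/343 = 0.34694.
Pooled SE = √[0.2265723·0.01446525] ≈ 0.057249.
z = -0.41506/0.057249 = -7.250.

z = -7.250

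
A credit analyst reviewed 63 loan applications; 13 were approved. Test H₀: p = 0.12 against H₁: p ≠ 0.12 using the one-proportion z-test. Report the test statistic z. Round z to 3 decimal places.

The sample proportion is 13/63 = 0.20635.
Under H₀, SE = √(p₀(1−p₀)/n) = √(0.12·0.88/63) = √0.001676190 = 0.040941.
Test statistic: z = 0.08635/0.040941 = 2.109.

z = 2.109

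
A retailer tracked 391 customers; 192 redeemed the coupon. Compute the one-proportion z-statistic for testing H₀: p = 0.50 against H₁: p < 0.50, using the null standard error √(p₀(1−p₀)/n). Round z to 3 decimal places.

z = -0.354

The sample proportion is 192/391 = 0.49105.
SE₀ = √(0.50·0.50/391) = 0.025286.
z = (0.49105 − 0.50)/0.025286 = -0.00895/0.025286 = -0.354.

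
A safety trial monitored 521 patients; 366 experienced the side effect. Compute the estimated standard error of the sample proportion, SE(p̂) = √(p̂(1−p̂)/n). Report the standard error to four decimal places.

SE = 0.0200

The sample proportion is 366/521 = 0.70250.
p̂(1−p̂) = 0.70250·0.29750 = 0.208994.
SE = √(0.208994/521) = 0.0200.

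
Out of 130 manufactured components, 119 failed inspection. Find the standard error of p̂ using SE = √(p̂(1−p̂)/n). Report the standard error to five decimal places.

SE = 0.02441

With x = 119 successes in n = 130, p̂ = 0.91538.
p̂(1−p̂) = 0.077459.
Dividing by n and taking the root: √0.000595838 = 0.02441.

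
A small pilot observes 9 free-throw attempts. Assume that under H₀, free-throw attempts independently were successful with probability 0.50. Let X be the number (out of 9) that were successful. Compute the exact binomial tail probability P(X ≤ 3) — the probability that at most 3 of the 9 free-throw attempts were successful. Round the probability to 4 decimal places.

X is binomial with n = 9 and p = 0.50.
P(X ≤ 3) = C(9,0)·0.50^0·0.50^9 + C(9,1)·0.50^1·0.50^8 + C(9,2)·0.50^2·0.50^7 + C(9,3)·0.50^3·0.50^6.
= 0.001953 + 0.017578 + 0.070312 + 0.164062 = 0.2539.

P = 0.2539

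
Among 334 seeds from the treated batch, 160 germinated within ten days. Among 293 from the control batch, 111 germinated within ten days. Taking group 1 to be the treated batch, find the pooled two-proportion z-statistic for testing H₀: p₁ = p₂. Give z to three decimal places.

z = 2.527

p̂₁ = 160/334 = 0.47904, p̂₂ = 111/293 = 0.37884.
Pooled p̂ = (160+111)/(334+293) = 271/627 = 0.43222.
Pooled SE = √[0.2454055·0.00640698] ≈ 0.039652.
z = (p̂₁ − p̂₂)/SE = (0.47904 − 0.37884)/0.039652 = 0.10020/0.039652 = 2.527.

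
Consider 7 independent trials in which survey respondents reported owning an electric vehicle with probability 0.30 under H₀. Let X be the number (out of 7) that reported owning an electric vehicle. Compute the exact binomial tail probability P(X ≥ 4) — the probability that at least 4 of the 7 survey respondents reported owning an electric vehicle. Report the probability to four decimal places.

X is binomial with n = 7 and p = 0.30.
P(X ≥ 4) = C(7,4)·0.30^4·0.70^3 + C(7,5)·0.30^5·0.70^2 + C(7,6)·0.30^6·0.70^1 + C(7,7)·0.30^7·0.70^0.
= 0.097240 + 0.025005 + 0.003572 + 0.000219 = 0.1260.

P = 0.1260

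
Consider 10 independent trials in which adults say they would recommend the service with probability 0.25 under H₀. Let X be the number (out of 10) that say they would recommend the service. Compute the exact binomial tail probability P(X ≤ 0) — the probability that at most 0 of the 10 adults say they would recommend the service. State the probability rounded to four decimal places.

X is binomial with n = 10 and p = 0.25.
P(X ≤ 0) = C(10,0)·0.25^0·0.75^10.
= 0.056314 = 0.0563.

P = 0.0563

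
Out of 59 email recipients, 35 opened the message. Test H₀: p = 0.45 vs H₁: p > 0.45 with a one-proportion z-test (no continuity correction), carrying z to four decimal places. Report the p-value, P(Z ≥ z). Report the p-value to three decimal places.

p-value = 0.014

Sample proportion p̂ = 35/59 = 0.59322.
Null standard error: √(0.45·0.55/59) = √0.004194915 = 0.064768.
Test statistic (full precision, shown to 4 dp): z = (35/59 − 0.45)/SE₀ ≈ 2.2113.
From the standard normal, P(Z ≥ z) = 0.014.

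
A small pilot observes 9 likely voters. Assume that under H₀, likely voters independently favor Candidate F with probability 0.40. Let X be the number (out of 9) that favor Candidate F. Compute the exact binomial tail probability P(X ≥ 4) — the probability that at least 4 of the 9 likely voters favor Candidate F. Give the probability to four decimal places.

X is binomial with n = 9 and p = 0.40.
P(X ≥ 4) = Σ_{j=4}^{9} C(9,j)·0.40^j·0.60^{9−j}.
= 0.250823 + 0.167215 + 0.074318 + 0.021234 + 0.003539 + 0.000262 = 0.5174.

P = 0.5174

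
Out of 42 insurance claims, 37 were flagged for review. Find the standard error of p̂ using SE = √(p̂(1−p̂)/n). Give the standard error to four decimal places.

SE = 0.0500

With x = 37 successes in n = 42, p̂ = 0.88095.
p̂(1−p̂) = 0.88095·0.11905 = 0.104877.
Dividing by n and taking the root: √0.002497071 = 0.0500.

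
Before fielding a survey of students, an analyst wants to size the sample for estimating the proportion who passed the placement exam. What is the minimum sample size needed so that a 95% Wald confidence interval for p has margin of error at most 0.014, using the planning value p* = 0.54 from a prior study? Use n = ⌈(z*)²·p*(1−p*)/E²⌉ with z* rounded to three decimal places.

n = 4869

z* = 1.960 at the 95% level.
p*(1−p*) = 0.54·0.46 = 0.2484.
(z*)²·p*(1−p*)/E² = 3.841600·0.2484/0.000196 = 4868.640.
Rounding up, n = 4869.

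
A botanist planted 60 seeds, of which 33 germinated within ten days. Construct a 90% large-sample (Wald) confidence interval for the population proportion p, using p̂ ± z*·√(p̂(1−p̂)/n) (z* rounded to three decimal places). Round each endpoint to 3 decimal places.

(0.444, 0.656)

With x = 33 successes in n = 60, p̂ = 0.55000.
SE = √(p̂(1−p̂)/n) = √(0.247500/60) = 0.064226.
The 90% critical value is z* = 1.645.
Margin = 1.645·0.064226 = 0.10565.
Interval: 0.55000 ± 0.10565 → (0.444, 0.656).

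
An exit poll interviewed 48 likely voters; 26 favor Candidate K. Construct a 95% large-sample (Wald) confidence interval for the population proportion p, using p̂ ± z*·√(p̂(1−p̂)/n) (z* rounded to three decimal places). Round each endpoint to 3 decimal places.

p̂ = 26/48 = 0.54167.
SE = √(p̂(1−p̂)/n) = √(0.248264/48) = 0.071918.
The 95% critical value is z* = 1.960.
Margin = 1.960·0.071918 = 0.14096.
So the interval runs from 0.401 to 0.683.

(0.401, 0.683)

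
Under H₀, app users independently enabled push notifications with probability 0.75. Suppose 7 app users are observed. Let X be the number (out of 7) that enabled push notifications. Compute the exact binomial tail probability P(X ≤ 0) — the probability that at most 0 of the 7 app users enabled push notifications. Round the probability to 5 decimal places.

P = 0.00006

X ~ Binomial(n=7, p=0.75).
P(X ≤ 0) = C(7,0)·0.75^0·0.25^7.
= 0.000061 = 0.00006.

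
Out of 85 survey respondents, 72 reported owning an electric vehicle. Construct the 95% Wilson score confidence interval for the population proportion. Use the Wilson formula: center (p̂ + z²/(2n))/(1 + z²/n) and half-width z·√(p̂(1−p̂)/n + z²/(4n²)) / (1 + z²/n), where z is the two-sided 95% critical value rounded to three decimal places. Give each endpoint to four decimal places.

(0.7557, 0.9084)

Here p̂ = 72/85 = 0.84706 and z = 1.960 (z² = 3.841600).
1 + z²/n = 1.045195.
Adjusted center: (0.84706 + z²/(2n))/1.045195 = 0.83205.
Radicand: p̂(1−p̂)/n + z²/(4n²) = 0.001524120 + 0.000132927 = 0.001657047.
Half-width = z·√(radicand)/denom = 1.960·0.040707/1.045195 = 0.07634.
Interval: 0.83205 ± 0.07634 → (0.7557, 0.9084).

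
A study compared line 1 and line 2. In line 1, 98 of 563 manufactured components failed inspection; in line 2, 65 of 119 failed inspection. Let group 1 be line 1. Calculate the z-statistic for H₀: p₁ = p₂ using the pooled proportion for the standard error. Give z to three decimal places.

z = -8.649

p̂₁ = 98/563 = 0.17407, p̂₂ = 65/119 = 0.54622.
Pooling: p̂ = 163/682 = 0.23900.
Pooled SE = √[0.1818805·0.01017956] ≈ 0.043029.
z = (p̂₁ − p̂₂)/SE = (0.17407 − 0.54622)/0.043029 = -0.37215/0.043029 = -8.649.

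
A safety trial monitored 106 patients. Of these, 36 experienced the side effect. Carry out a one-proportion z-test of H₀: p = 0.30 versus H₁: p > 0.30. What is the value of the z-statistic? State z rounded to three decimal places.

z = 0.890

p̂ = 36/106 = 0.33962.
Null standard error: √(0.30·0.70/106) = √0.001981132 = 0.044510.
Test statistic: z = 0.03962/0.044510 = 0.890.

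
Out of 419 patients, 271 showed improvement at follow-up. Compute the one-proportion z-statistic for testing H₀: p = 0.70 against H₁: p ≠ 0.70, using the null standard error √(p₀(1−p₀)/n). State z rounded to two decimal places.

z = -2.38

The sample proportion is 271/419 = 0.64678.
Null standard error: √(0.70·0.30/419) = √0.000501193 = 0.022387.
z = (0.64678 − 0.70)/0.022387 = -0.05322/0.022387 = -2.38.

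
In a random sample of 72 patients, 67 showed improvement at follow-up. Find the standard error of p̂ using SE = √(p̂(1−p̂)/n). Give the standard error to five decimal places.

The sample proportion is 67/72 = 0.93056.
p̂(1−p̂) = 0.93056·0.06944 = 0.064618.
SE = √(0.064618/72) = √0.000897472 = 0.02996.

SE = 0.02996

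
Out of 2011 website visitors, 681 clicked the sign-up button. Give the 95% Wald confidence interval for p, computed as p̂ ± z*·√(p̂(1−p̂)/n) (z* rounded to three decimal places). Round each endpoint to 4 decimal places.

(0.3180, 0.3593)

The sample proportion is 681/2011 = 0.33864.
Standard error of p̂: √(0.223962/2011) = √0.000111369 = 0.010553.
For 95% confidence, z* = 1.960.
Margin = 1.960·0.010553 = 0.02068.
Interval: 0.33864 ± 0.02068 → (0.3180, 0.3593).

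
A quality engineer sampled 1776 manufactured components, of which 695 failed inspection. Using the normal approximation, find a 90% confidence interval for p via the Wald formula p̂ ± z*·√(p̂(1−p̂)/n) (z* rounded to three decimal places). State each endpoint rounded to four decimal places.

The sample proportion is 695/1776 = 0.39133.
SE(p̂) = √(0.39133·0.60867/1776) = 0.011581.
z* = 1.645 at the 90% level.
Margin of error: 1.645 × 0.011581 = 0.01905.
Interval: 0.39133 ± 0.01905 → (0.3723, 0.4104).

(0.3723, 0.4104)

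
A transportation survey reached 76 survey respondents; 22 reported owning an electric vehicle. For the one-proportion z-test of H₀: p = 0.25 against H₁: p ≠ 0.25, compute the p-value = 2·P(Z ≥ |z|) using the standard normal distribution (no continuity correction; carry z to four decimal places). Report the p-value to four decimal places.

The sample proportion is 22/76 = 0.28947.
Under H₀, SE = √(p₀(1−p₀)/n) = √(0.25·0.75/76) = √0.002467105 = 0.049670.
z = (p̂ − p₀)/SE = (22/76 − 0.25)/0.049670 ≈ 0.7947.
p-value = 2·P(Z ≥ |z|) with z = 0.7947 → 0.4268.

p-value = 0.4268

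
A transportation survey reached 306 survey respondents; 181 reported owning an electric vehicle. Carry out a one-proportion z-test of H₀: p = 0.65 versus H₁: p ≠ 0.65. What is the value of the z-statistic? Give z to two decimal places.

The sample proportion is 181/306 = 0.59150.
SE₀ = √(0.65·0.35/306) = 0.027267.
z = (0.59150 − 0.65)/0.027267 = -0.05850/0.027267 = -2.15.

z = -2.15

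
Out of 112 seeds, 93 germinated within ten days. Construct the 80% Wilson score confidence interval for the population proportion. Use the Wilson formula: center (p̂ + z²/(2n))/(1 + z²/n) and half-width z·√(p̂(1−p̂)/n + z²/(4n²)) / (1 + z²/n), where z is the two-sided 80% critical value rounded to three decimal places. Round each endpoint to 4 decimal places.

(0.7802, 0.8710)

p̂ = 93/112 = 0.83036; z = 1.282, so z² = 1.643524.
Denominator 1 + z²/n = 1 + 1.643524/112 = 1.014674.
Adjusted center: (0.83036 + z²/(2n))/1.014674 = 0.82558.
Radicand: p̂(1−p̂)/n + z²/(4n²) = 0.001257716 + 0.000032755 = 0.001290471.
Half-width = z·√(radicand)/denom = 1.282·0.035923/1.014674 = 0.04539.
Interval: 0.82558 ± 0.04539 → (0.7802, 0.8710).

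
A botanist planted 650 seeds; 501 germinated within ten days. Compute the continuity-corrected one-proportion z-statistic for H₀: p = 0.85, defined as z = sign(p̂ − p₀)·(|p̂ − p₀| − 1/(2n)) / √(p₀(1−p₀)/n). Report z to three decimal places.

z = -5.602

p̂ = 501/650 = 0.77077. p̂ − p₀ = -0.079231.
1/(2n) = 0.000769.
Corrected numerator: |-0.079231| − 0.000769 = 0.078462.
SE₀ = √(0.85·0.15/650) = 0.014005.
z = −0.078462/0.014005 = -5.602.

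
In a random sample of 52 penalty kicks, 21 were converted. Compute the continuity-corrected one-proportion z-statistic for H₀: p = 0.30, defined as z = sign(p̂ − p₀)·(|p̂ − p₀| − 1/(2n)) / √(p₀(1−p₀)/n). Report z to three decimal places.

z = 1.483

With x = 21 successes in n = 52, p̂ = 0.40385. p̂ − p₀ = 0.103846.
1/(2n) = 0.009615.
Corrected numerator: |0.103846| − 0.009615 = 0.094231.
SE₀ = √(0.30·0.70/52) = 0.063549.
z = (+)0.094231/0.063549 = 1.483.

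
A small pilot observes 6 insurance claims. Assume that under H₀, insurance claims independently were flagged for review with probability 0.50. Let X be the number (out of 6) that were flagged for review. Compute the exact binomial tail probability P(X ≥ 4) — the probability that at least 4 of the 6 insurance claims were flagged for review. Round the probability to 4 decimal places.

P = 0.3438

X is binomial with n = 6 and p = 0.50.
P(X ≥ 4) = C(6,4)·0.50^4·0.50^2 + C(6,5)·0.50^5·0.50^1 + C(6,6)·0.50^6·0.50^0.
= 0.234375 + 0.093750 + 0.015625 = 0.3438.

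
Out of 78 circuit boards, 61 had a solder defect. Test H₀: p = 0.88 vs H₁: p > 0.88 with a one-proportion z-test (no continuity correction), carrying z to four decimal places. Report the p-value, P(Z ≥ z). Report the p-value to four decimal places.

p-value = 0.9961

p̂ = 61/78 = 0.78205.
Under H₀, SE = √(p₀(1−p₀)/n) = √(0.88·0.12/78) = √0.001353846 = 0.036795.
Test statistic (full precision, shown to 4 dp): z = (61/78 − 0.88)/SE₀ ≈ -2.6620.
From the standard normal, P(Z ≥ z) = 0.9961.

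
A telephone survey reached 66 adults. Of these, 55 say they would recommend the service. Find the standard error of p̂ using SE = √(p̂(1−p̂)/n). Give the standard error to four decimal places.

SE = 0.0459

p̂ = 55/66 = 0.83333.
p̂(1−p̂) = 0.138891.
SE = √(0.138891/66) = √0.002104409 = 0.0459.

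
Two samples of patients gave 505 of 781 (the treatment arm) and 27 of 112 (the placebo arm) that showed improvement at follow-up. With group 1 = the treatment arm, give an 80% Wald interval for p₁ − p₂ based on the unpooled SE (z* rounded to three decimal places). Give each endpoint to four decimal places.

p̂₁ = 0.64661, p̂₂ = 0.24107, so the observed difference is 0.40554.
SE = √(0.000292582 + 0.001633536) = √0.001926118 = 0.043888.
z* = 1.282 at the 80% level. Margin = 1.282·0.043888 = 0.05626.
Interval: 0.40554 ± 0.05626 → (0.3493, 0.4618).

(0.3493, 0.4618)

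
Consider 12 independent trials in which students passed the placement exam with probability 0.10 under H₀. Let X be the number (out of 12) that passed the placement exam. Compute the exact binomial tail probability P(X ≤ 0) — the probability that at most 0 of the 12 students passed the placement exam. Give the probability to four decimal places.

P = 0.2824

X is binomial with n = 12 and p = 0.10.
P(X ≤ 0) = C(12,0)·0.10^0·0.90^12.
= 0.282430 = 0.2824.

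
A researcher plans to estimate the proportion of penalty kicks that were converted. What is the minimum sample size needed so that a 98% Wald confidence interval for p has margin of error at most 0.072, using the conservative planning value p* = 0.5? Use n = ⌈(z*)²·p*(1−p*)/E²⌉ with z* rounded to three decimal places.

For 98% confidence, z* = 2.326.
p*(1−p*) = 0.2500.
(z*)²·p*(1−p*)/E² = 5.410276·0.2500/0.005184 = 260.912.
⌈260.912⌉ = 261.

n = 261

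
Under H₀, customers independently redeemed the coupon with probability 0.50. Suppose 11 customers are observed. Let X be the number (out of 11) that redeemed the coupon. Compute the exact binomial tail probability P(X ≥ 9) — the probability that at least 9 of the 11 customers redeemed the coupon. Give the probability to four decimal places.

P = 0.0327

X is binomial with n = 11 and p = 0.50.
P(X ≥ 9) = C(11,9)·0.50^9·0.50^2 + C(11,10)·0.50^10·0.50^1 + C(11,11)·0.50^11·0.50^0.
= 0.026855 + 0.005371 + 0.000488 = 0.0327.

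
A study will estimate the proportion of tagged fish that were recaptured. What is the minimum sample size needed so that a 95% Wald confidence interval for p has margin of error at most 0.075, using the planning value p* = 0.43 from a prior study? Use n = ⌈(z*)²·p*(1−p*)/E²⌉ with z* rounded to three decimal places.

n = 168

The 95% critical value is z* = 1.960.
p*(1−p*) = 0.2451.
(z*)²·p*(1−p*)/E² = 3.841600·0.2451/0.005625 = 167.391.
⌈167.391⌉ = 168.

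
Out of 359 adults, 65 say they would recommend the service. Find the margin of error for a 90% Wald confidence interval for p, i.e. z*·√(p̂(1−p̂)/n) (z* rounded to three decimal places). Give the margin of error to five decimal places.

With x = 65 successes in n = 359, p̂ = 0.18106.
SE(p̂) = √(0.18106·0.81894/359) = 0.020323.
For 90% confidence, z* = 1.645.
Margin of error = z*·SE = 1.645 × 0.020323 = 0.03343.

ME = 0.03343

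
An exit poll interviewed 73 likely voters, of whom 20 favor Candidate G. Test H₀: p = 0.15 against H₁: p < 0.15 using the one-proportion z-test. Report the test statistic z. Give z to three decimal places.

z = 2.966

With x = 20 successes in n = 73, p̂ = 0.27397.
Under H₀, SE = √(p₀(1−p₀)/n) = √(0.15·0.85/73) = √0.001746575 = 0.041792.
z = (p̂ − p₀)/SE = (0.27397 − 0.15)/0.041792 = 2.966.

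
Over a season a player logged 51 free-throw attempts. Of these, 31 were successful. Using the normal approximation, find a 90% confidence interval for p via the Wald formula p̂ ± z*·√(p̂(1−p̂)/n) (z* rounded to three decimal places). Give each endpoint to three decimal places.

With x = 31 successes in n = 51, p̂ = 0.60784.
SE = √(p̂(1−p̂)/n) = √(0.238370/51) = 0.068366.
The 90% critical value is z* = 1.645.
Margin of error: 1.645 × 0.068366 = 0.11246.
CI: 0.60784 ± 0.11246 = (0.495, 0.720).

(0.495, 0.720)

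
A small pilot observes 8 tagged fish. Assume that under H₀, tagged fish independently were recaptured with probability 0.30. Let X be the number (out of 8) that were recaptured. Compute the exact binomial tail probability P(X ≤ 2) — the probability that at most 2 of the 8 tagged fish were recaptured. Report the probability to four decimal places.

P = 0.5518

X ~ Binomial(n=8, p=0.30).
P(X ≤ 2) = C(8,0)·0.30^0·0.70^8 + C(8,1)·0.30^1·0.70^7 + C(8,2)·0.30^2·0.70^6.
= 0.057648 + 0.197650 + 0.296475 = 0.5518.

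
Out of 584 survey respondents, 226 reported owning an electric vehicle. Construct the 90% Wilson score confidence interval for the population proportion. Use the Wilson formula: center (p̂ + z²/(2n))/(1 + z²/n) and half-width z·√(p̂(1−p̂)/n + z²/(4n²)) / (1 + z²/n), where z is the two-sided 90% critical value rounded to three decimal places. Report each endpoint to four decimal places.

(0.3544, 0.4206)

Here p̂ = 226/584 = 0.38699 and z = 1.645 (z² = 2.706025).
1 + z²/n = 1.004634.
Center = (0.38699 + 0.002317)/1.004634 = 0.38751.
Radicand: p̂(1−p̂)/n + z²/(4n²) = 0.000406212 + 0.000001984 = 0.000408196.
Half-width = z·√(radicand)/denom = 1.645·0.020204/1.004634 = 0.03308.
CI: 0.38751 ± 0.03308 = (0.3544, 0.4206).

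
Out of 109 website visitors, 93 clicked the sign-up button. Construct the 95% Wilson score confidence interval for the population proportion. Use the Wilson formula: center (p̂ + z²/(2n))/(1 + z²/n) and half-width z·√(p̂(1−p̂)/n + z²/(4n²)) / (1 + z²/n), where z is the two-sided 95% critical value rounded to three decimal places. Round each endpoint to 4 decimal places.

(0.7748, 0.9076)

Here p̂ = 93/109 = 0.85321 and z = 1.960 (z² = 3.841600).
1 + z²/n = 1.035244.
Adjusted center: (0.85321 + z²/(2n))/1.035244 = 0.84119.
Radicand: p̂(1−p̂)/n + z²/(4n²) = 0.001149009 + 0.000080835 = 0.001229844.
Half-width = 1.960·√0.001229844/1.035244 = 0.06640.
So the interval runs from 0.7748 to 0.9076.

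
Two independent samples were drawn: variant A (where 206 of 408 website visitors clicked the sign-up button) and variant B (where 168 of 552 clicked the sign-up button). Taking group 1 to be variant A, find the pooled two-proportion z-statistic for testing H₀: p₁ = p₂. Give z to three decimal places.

p̂₁ = 206/408 = 0.50490, p̂₂ = 168/552 = 0.30435.
Pooled p̂ = (206+168)/(408+552) = 374/960 = 0.38958.
Pooled SE = √[0.2378082·0.00426257] ≈ 0.031838.
z = 0.20055/0.031838 = 6.299.

z = 6.299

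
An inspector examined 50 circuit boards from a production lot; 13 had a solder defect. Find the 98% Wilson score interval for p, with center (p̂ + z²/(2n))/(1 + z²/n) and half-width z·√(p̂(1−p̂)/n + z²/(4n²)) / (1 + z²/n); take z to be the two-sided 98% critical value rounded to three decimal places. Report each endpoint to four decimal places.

p̂ = 13/50 = 0.26000; z = 2.326, so z² = 5.410276.
1 + z²/n = 1.108206.
Adjusted center: (0.26000 + z²/(2n))/1.108206 = 0.28343.
Radicand: p̂(1−p̂)/n + z²/(4n²) = 0.003848000 + 0.000541028 = 0.004389028.
Half-width = z·√(radicand)/denom = 2.326·0.066250/1.108206 = 0.13905.
Interval: 0.28343 ± 0.13905 → (0.1444, 0.4225).

(0.1444, 0.4225)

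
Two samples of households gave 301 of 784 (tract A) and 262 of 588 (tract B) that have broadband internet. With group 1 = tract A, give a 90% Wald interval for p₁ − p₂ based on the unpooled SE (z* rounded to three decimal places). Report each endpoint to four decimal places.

p̂₁ = 0.38393, p̂₂ = 0.44558, so the observed difference is -0.06165.
Unpooled SE = √(p̂₁(1−p̂₁)/n₁ + p̂₂(1−p̂₂)/n₂) = √(0.000301693 + 0.000420133) = 0.026867.
z* = 1.645 at the 90% level. Margin = 1.645·0.026867 = 0.04420.
Interval: -0.06165 ± 0.04420 → (-0.1058, -0.0175).

(-0.1058, -0.0175)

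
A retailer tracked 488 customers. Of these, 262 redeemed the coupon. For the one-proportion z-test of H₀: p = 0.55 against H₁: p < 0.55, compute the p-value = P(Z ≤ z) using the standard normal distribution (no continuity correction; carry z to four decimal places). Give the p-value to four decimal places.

p-value = 0.2802

With x = 262 successes in n = 488, p̂ = 0.53689.
Null standard error: √(0.55·0.45/488) = √0.000507172 = 0.022520.
z = (p̂ − p₀)/SE = (262/488 − 0.55)/0.022520 ≈ -0.5823.
From the standard normal, P(Z ≤ z) = 0.2802.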